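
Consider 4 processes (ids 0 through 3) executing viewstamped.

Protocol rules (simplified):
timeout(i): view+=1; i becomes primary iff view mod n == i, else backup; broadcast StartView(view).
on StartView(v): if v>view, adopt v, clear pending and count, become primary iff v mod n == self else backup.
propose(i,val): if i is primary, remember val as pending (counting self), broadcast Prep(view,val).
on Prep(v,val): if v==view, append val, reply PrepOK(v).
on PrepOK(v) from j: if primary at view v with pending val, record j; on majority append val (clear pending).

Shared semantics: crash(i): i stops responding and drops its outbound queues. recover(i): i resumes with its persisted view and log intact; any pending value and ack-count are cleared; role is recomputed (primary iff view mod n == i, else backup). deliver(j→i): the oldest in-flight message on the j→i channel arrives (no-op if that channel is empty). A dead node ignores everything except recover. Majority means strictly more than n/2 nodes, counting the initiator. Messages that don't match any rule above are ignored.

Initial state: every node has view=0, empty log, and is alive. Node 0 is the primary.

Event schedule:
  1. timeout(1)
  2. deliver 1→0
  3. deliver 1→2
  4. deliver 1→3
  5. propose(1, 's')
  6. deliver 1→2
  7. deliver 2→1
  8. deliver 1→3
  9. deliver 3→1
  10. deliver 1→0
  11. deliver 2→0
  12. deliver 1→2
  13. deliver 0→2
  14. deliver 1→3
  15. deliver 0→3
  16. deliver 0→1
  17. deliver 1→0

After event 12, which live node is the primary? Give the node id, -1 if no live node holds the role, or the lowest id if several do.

1

after 1 — timeout(1): n1:prim/v1/[-]
after 2 — deliver 1→0: n0:back/v1/[-]
after 3 — deliver 1→2: n2:back/v1/[-]
after 4 — deliver 1→3: n3:back/v1/[-]
after 5 — propose(1,'s'): ·
after 6 — deliver 1→2: n2:back/v1/[s]
after 7 — deliver 2→1: ·
after 8 — deliver 1→3: n3:back/v1/[s]
after 9 — deliver 3→1: n1:prim/v1/[s]
after 10 — deliver 1→0: n0:back/v1/[s]
after 11 — deliver 2→0: ·
after 12 — deliver 1→2: ·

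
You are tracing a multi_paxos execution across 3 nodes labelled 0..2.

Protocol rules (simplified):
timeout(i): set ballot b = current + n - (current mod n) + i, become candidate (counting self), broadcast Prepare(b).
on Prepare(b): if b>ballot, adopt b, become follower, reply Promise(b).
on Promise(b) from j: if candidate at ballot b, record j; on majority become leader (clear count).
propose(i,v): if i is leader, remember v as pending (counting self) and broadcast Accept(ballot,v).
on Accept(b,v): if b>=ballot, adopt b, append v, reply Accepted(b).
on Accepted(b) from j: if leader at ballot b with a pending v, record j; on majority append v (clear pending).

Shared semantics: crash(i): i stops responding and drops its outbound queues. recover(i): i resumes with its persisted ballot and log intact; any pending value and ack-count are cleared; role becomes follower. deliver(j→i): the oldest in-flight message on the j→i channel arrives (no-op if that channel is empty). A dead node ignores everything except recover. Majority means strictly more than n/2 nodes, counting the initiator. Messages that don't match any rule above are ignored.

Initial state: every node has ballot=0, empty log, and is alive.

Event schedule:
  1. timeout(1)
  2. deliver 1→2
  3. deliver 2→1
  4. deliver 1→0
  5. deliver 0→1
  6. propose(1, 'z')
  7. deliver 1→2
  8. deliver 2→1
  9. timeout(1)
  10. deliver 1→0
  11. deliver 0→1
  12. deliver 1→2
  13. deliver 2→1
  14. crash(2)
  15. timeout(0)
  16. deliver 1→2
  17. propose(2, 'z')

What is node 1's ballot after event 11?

after 1 — timeout(1): n1:cand/b4/[-]
after 2 — deliver 1→2: n2:foll/b4/[-]
after 3 — deliver 2→1: n1:lead/b4/[-]
after 4 — deliver 1→0: n0:foll/b4/[-]
after 5 — deliver 0→1: ·
after 6 — propose(1,'z'): ·
after 7 — deliver 1→2: n2:foll/b4/[z]
after 8 — deliver 2→1: n1:lead/b4/[z]
after 9 — timeout(1): n1:cand/b7/[z]
after 10 — deliver 1→0: n0:foll/b4/[z]
after 11 — deliver 0→1: ·

7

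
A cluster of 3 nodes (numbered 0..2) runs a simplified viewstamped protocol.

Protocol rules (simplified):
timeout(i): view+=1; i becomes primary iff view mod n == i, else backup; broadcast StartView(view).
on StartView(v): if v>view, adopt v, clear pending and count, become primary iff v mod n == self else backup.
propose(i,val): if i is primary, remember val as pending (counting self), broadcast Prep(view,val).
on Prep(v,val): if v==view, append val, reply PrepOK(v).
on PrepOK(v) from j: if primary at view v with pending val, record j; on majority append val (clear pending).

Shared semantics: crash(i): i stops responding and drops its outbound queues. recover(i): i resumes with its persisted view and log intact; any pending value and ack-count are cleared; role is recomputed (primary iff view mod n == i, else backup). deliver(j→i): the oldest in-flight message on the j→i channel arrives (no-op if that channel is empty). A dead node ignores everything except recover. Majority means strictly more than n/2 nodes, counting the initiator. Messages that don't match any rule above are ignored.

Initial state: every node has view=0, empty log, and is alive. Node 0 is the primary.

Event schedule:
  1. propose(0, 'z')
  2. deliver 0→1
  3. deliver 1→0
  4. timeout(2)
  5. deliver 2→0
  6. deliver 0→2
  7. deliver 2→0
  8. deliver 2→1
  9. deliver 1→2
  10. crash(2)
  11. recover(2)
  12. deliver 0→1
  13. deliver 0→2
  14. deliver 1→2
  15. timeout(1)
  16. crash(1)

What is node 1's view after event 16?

after 1 — propose(0,'z'): ·
after 2 — deliver 0→1: n1:back/v0/[z]
after 3 — deliver 1→0: n0:prim/v0/[z]
after 4 — timeout(2): n2:back/v1/[-]
after 5 — deliver 2→0: n0:back/v1/[z]
after 6 — deliver 0→2: ·
after 7 — deliver 2→0: ·
after 8 — deliver 2→1: n1:prim/v1/[z]
after 9 — deliver 1→2: ·
after 10 — crash(2): n2:✗back/v1/[-]
after 11 — recover(2): n2:back/v1/[-]
after 12 — deliver 0→1: ·
after 13 — deliver 0→2: ·
after 14 — deliver 1→2: ·
after 15 — timeout(1): n1:back/v2/[z]
after 16 — crash(1): n1:✗back/v2/[z]

2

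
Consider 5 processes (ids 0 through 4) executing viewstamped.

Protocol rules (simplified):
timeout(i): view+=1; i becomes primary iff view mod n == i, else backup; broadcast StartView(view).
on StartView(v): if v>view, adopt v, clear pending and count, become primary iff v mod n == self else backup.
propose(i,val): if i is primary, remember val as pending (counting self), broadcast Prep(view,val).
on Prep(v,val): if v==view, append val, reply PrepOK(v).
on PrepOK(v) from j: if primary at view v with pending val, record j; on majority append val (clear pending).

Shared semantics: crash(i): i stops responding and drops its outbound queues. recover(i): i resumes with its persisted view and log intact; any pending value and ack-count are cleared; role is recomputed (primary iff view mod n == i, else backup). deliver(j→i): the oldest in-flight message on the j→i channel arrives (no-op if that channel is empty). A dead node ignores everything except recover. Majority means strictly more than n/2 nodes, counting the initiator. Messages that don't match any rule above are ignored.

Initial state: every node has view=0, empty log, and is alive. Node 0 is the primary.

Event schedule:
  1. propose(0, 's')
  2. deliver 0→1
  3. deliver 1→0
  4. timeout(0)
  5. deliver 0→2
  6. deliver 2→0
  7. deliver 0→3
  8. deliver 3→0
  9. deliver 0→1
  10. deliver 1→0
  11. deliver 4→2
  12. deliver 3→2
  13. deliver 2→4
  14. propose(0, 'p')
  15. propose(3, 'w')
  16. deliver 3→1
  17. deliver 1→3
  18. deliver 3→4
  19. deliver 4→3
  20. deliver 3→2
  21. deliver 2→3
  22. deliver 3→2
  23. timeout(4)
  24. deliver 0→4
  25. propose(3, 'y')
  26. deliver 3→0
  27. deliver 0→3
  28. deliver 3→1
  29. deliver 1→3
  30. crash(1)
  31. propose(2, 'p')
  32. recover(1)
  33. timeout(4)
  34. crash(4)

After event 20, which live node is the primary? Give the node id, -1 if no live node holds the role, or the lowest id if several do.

1

step 1 propose(0,'s'): —
step 2 deliver 0→1: 1={back,v=0,log=s}
step 3 deliver 1→0: —
step 4 timeout(0): 0={back,v=1,log=-}
step 5 deliver 0→2: 2={back,v=0,log=s}
step 6 deliver 2→0: —
step 7 deliver 0→3: 3={back,v=0,log=s}
step 8 deliver 3→0: —
step 9 deliver 0→1: 1={prim,v=1,log=s}
step 10 deliver 1→0: —
step 11 deliver 4→2: —
step 12 deliver 3→2: —
step 13 deliver 2→4: —
step 14 propose(0,'p'): —
step 15 propose(3,'w'): —
step 16 deliver 3→1: —
step 17 deliver 1→3: —
step 18 deliver 3→4: —
step 19 deliver 4→3: —
step 20 deliver 3→2: —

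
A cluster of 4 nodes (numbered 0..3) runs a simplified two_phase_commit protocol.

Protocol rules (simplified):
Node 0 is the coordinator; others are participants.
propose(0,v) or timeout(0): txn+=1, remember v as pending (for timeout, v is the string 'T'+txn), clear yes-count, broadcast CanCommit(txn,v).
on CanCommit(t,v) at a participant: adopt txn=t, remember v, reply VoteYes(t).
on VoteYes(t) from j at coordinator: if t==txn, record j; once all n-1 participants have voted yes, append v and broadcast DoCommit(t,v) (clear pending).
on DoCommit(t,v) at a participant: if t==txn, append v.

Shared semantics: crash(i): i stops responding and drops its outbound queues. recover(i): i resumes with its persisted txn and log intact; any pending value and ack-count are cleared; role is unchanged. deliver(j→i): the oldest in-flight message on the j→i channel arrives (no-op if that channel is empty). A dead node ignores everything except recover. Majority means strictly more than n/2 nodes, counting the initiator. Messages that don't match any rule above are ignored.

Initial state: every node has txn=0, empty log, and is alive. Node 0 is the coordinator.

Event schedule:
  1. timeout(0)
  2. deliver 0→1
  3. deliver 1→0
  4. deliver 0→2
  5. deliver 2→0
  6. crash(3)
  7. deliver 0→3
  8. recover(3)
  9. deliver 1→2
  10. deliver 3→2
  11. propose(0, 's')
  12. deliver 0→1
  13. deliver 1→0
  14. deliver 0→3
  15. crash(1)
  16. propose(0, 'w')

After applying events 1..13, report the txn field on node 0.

2

[1] timeout(0) → N0(coor t1 [-])
[2] deliver 0→1 → N1(part t1 [-])
[3] deliver 1→0 → ∅
[4] deliver 0→2 → N2(part t1 [-])
[5] deliver 2→0 → ∅
[6] crash(3) → N3(✗part t0 [-])
[7] deliver 0→3 → ∅
[8] recover(3) → N3(part t0 [-])
[9] deliver 1→2 → ∅
[10] deliver 3→2 → ∅
[11] propose(0,'s') → N0(coor t2 [-])
[12] deliver 0→1 → N1(part t2 [-])
[13] deliver 1→0 → ∅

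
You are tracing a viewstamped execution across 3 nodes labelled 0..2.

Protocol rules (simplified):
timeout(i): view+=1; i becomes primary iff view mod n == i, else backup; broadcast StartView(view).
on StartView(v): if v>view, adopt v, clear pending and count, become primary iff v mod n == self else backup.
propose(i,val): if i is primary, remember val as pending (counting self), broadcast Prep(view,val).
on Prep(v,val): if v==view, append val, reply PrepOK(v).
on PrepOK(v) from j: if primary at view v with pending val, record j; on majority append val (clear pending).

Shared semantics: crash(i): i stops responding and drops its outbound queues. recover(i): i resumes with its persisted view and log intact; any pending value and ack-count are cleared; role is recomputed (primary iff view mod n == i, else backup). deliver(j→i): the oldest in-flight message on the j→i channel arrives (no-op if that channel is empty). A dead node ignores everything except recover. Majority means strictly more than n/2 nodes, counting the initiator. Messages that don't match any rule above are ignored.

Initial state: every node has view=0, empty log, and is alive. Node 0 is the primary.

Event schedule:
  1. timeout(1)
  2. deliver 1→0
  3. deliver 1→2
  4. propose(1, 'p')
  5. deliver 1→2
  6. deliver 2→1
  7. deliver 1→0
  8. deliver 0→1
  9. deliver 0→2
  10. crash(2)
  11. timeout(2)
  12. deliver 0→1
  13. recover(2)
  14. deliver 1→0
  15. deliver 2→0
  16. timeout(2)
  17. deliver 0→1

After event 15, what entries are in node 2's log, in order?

e1 timeout(1): 1[prim,v=1,-]
e2 deliver 1→0: 0[back,v=1,-]
e3 deliver 1→2: 2[back,v=1,-]
e4 propose(1,'p'): ·
e5 deliver 1→2: 2[back,v=1,p]
e6 deliver 2→1: 1[prim,v=1,p]
e7 deliver 1→0: 0[back,v=1,p]
e8 deliver 0→1: ·
e9 deliver 0→2: ·
e10 crash(2): 2[✗back,v=1,p]
e11 timeout(2): ·
e12 deliver 0→1: ·
e13 recover(2): 2[back,v=1,p]
e14 deliver 1→0: ·
e15 deliver 2→0: ·

p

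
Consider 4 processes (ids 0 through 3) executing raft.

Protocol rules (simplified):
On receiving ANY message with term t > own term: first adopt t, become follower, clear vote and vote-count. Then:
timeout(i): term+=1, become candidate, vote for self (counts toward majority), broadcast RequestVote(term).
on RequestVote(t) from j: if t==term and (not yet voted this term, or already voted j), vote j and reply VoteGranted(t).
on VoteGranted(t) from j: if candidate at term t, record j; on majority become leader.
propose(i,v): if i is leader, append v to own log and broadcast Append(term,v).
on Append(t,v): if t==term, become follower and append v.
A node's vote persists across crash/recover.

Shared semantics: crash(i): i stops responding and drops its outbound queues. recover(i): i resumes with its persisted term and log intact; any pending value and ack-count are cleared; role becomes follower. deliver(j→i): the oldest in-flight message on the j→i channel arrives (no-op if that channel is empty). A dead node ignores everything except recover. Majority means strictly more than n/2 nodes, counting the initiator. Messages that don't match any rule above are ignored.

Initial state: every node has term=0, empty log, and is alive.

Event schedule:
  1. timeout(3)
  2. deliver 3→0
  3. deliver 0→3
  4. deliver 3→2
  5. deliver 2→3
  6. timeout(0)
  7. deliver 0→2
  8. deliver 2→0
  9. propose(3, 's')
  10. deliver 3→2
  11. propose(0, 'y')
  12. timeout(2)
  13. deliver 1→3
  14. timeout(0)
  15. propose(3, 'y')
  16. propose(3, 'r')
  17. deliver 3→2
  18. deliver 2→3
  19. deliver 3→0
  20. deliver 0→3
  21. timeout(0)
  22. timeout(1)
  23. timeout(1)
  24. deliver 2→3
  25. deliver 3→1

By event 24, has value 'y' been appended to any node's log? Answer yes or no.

[1] timeout(3) → N3(cand t1 [-])
[2] deliver 3→0 → N0(foll t1 [-])
[3] deliver 0→3 → ∅
[4] deliver 3→2 → N2(foll t1 [-])
[5] deliver 2→3 → N3(lead t1 [-])
[6] timeout(0) → N0(cand t2 [-])
[7] deliver 0→2 → N2(foll t2 [-])
[8] deliver 2→0 → ∅
[9] propose(3,'s') → N3(lead t1 [s])
[10] deliver 3→2 → ∅
[11] propose(0,'y') → ∅
[12] timeout(2) → N2(cand t3 [-])
[13] deliver 1→3 → ∅
[14] timeout(0) → N0(cand t3 [-])
[15] propose(3,'y') → N3(lead t1 [s,y])
[16] propose(3,'r') → N3(lead t1 [s,y,r])
[17] deliver 3→2 → ∅
[18] deliver 2→3 → N3(foll t3 [s,y,r])
[19] deliver 3→0 → ∅
[20] deliver 0→3 → ∅
[21] timeout(0) → N0(cand t4 [-])
[22] timeout(1) → N1(cand t1 [-])
[23] timeout(1) → N1(cand t2 [-])
[24] deliver 2→3 → ∅

yes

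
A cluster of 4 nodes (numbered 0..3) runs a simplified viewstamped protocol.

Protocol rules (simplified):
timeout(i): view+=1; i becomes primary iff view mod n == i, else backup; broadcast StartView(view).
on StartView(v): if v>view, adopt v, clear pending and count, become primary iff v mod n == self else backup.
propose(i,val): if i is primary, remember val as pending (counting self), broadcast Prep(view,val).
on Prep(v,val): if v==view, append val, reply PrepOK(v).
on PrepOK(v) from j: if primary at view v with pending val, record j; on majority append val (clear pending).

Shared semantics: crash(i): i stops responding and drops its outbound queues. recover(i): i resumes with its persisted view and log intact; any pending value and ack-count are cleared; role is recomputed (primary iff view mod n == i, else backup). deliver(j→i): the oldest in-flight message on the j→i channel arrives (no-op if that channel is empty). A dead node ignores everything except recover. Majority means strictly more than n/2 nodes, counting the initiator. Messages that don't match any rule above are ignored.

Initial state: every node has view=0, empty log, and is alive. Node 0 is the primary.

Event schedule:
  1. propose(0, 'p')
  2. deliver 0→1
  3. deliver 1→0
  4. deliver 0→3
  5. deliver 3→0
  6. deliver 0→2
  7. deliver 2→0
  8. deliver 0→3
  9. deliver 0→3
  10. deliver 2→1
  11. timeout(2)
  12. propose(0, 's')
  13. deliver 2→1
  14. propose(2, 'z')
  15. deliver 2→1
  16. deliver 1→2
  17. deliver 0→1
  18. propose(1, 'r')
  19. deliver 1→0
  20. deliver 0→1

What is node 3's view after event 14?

0

after 1 — propose(0,'p'): ·
after 2 — deliver 0→1: n1:back/v0/[p]
after 3 — deliver 1→0: ·
after 4 — deliver 0→3: n3:back/v0/[p]
after 5 — deliver 3→0: n0:prim/v0/[p]
after 6 — deliver 0→2: n2:back/v0/[p]
after 7 — deliver 2→0: ·
after 8 — deliver 0→3: ·
after 9 — deliver 0→3: ·
after 10 — deliver 2→1: ·
after 11 — timeout(2): n2:back/v1/[p]
after 12 — propose(0,'s'): ·
after 13 — deliver 2→1: n1:prim/v1/[p]
after 14 — propose(2,'z'): ·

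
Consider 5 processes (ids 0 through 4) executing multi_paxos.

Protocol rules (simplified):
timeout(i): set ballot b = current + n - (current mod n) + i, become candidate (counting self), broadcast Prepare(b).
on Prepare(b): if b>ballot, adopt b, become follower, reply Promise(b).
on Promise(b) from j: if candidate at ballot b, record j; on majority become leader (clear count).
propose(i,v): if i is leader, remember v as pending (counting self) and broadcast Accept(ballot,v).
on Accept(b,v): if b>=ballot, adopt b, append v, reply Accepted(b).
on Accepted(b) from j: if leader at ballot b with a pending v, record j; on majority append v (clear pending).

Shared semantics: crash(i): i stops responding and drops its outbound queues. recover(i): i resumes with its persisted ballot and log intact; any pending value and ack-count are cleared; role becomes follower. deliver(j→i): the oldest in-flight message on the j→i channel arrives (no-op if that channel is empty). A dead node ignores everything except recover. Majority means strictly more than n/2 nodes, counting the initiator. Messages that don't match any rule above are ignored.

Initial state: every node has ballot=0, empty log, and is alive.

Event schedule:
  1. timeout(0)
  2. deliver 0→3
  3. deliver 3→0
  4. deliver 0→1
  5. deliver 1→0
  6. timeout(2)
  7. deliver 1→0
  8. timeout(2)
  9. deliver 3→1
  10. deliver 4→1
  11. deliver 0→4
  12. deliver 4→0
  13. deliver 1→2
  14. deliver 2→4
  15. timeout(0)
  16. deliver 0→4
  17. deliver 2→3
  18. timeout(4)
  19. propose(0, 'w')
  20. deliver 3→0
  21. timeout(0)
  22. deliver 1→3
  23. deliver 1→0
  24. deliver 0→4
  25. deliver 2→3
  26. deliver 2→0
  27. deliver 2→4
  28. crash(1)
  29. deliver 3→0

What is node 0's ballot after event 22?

1. timeout(0):  <0:cand b5 ->
2. deliver 0→3:  <3:foll b5 ->
3. deliver 3→0:  nop
4. deliver 0→1:  <1:foll b5 ->
5. deliver 1→0:  <0:lead b5 ->
6. timeout(2):  <2:cand b7 ->
7. deliver 1→0:  nop
8. timeout(2):  <2:cand b12 ->
9. deliver 3→1:  nop
10. deliver 4→1:  nop
11. deliver 0→4:  <4:foll b5 ->
12. deliver 4→0:  nop
13. deliver 1→2:  nop
14. deliver 2→4:  <4:foll b7 ->
15. timeout(0):  <0:cand b10 ->
16. deliver 0→4:  <4:foll b10 ->
17. deliver 2→3:  <3:foll b7 ->
18. timeout(4):  <4:cand b19 ->
19. propose(0,'w'):  nop
20. deliver 3→0:  nop
21. timeout(0):  <0:cand b15 ->
22. deliver 1→3:  nop

15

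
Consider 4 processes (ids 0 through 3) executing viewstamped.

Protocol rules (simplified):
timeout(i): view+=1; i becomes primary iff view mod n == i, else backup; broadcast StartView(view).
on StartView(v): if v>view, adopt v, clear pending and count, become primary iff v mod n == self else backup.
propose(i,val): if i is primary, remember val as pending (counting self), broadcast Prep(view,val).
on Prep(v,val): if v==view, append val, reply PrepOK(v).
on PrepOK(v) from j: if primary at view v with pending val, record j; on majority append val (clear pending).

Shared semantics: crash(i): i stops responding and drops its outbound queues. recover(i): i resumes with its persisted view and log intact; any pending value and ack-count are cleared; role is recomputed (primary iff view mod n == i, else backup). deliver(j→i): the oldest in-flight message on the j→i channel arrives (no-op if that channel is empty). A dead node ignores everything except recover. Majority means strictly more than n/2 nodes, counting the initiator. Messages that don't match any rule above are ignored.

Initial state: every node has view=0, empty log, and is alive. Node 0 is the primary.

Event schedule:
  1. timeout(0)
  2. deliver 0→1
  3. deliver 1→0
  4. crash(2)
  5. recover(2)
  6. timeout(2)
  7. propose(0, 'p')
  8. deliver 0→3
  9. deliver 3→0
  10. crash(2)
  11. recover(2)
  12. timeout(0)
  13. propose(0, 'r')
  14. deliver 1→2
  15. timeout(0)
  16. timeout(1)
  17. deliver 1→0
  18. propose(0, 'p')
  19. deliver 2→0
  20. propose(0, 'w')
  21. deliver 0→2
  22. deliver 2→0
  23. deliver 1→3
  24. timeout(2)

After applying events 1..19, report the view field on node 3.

e1 timeout(0): 0[back,v=1,-]
e2 deliver 0→1: 1[prim,v=1,-]
e3 deliver 1→0: ·
e4 crash(2): 2[✗back,v=0,-]
e5 recover(2): 2[back,v=0,-]
e6 timeout(2): 2[back,v=1,-]
e7 propose(0,'p'): ·
e8 deliver 0→3: 3[back,v=1,-]
e9 deliver 3→0: ·
e10 crash(2): 2[✗back,v=1,-]
e11 recover(2): 2[back,v=1,-]
e12 timeout(0): 0[back,v=2,-]
e13 propose(0,'r'): ·
e14 deliver 1→2: ·
e15 timeout(0): 0[back,v=3,-]
e16 timeout(1): 1[back,v=2,-]
e17 deliver 1→0: ·
e18 propose(0,'p'): ·
e19 deliver 2→0: ·

1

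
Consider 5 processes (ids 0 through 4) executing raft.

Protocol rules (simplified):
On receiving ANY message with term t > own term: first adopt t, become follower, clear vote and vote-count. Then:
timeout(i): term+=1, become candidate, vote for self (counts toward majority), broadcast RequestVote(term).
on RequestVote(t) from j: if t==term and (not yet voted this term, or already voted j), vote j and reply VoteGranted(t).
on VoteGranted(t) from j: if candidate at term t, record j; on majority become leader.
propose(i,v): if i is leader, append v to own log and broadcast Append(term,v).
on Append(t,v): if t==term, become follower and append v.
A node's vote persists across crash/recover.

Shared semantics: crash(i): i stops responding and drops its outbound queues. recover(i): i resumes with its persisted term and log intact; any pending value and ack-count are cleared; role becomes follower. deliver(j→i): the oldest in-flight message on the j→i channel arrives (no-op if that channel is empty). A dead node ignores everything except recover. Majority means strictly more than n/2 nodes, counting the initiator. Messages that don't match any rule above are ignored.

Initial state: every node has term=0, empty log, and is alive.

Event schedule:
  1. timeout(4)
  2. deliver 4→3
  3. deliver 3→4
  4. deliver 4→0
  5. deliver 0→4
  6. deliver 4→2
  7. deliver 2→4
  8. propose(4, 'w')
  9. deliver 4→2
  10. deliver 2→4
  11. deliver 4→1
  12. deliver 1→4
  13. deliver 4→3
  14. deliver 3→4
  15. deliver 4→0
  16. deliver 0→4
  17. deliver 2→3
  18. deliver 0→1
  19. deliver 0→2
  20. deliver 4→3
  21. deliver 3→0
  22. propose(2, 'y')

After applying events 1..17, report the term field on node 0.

1

1. timeout(4):  <4:cand t1 ->
2. deliver 4→3:  <3:foll t1 ->
3. deliver 3→4:  nop
4. deliver 4→0:  <0:foll t1 ->
5. deliver 0→4:  <4:lead t1 ->
6. deliver 4→2:  <2:foll t1 ->
7. deliver 2→4:  nop
8. propose(4,'w'):  <4:lead t1 w>
9. deliver 4→2:  <2:foll t1 w>
10. deliver 2→4:  nop
11. deliver 4→1:  <1:foll t1 ->
12. deliver 1→4:  nop
13. deliver 4→3:  <3:foll t1 w>
14. deliver 3→4:  nop
15. deliver 4→0:  <0:foll t1 w>
16. deliver 0→4:  nop
17. deliver 2→3:  nop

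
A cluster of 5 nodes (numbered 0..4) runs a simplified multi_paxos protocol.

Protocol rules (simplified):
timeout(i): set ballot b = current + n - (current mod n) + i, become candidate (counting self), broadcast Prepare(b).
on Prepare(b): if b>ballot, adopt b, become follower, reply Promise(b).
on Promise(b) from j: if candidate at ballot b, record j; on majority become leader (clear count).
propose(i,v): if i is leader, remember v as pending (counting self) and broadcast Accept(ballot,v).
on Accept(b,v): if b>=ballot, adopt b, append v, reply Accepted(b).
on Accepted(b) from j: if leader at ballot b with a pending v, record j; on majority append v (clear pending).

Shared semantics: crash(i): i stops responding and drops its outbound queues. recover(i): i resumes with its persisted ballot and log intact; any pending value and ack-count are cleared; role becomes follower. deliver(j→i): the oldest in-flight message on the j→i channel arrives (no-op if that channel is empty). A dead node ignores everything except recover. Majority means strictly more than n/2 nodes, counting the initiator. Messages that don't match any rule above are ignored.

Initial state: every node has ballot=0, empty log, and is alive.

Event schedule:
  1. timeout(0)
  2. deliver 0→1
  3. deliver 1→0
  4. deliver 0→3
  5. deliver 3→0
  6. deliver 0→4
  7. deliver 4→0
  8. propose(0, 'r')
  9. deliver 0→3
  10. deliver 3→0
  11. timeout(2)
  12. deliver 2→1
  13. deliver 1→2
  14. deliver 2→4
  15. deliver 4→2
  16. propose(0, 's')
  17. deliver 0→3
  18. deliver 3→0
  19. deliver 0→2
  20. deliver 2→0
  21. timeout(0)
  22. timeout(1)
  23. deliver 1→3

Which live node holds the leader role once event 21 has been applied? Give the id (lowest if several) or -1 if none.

2

step 1 timeout(0): 0={cand,b=5,log=-}
step 2 deliver 0→1: 1={foll,b=5,log=-}
step 3 deliver 1→0: —
step 4 deliver 0→3: 3={foll,b=5,log=-}
step 5 deliver 3→0: 0={lead,b=5,log=-}
step 6 deliver 0→4: 4={foll,b=5,log=-}
step 7 deliver 4→0: —
step 8 propose(0,'r'): —
step 9 deliver 0→3: 3={foll,b=5,log=r}
step 10 deliver 3→0: —
step 11 timeout(2): 2={cand,b=7,log=-}
step 12 deliver 2→1: 1={foll,b=7,log=-}
step 13 deliver 1→2: —
step 14 deliver 2→4: 4={foll,b=7,log=-}
step 15 deliver 4→2: 2={lead,b=7,log=-}
step 16 propose(0,'s'): —
step 17 deliver 0→3: 3={foll,b=5,log=r,s}
step 18 deliver 3→0: —
step 19 deliver 0→2: —
step 20 deliver 2→0: 0={foll,b=7,log=-}
step 21 timeout(0): 0={cand,b=10,log=-}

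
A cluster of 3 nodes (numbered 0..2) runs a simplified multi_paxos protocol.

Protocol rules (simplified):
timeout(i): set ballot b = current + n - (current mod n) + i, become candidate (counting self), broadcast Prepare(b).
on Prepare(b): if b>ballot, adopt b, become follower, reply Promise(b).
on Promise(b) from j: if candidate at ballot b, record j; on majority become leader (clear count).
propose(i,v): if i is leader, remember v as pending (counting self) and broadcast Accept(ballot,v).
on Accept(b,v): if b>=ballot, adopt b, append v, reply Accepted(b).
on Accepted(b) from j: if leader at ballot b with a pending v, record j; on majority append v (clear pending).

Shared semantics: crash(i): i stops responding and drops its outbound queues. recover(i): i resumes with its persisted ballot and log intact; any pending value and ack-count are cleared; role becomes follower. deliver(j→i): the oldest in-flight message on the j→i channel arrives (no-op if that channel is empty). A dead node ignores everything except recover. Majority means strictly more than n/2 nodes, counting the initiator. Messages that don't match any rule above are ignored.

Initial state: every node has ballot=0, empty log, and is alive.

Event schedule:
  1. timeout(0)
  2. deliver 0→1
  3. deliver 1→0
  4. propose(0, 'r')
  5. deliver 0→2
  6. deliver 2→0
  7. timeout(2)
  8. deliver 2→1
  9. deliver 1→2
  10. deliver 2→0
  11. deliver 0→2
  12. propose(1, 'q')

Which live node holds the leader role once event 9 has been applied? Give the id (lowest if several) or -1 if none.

1. timeout(0):  <0:cand b3 ->
2. deliver 0→1:  <1:foll b3 ->
3. deliver 1→0:  <0:lead b3 ->
4. propose(0,'r'):  nop
5. deliver 0→2:  <2:foll b3 ->
6. deliver 2→0:  nop
7. timeout(2):  <2:cand b8 ->
8. deliver 2→1:  <1:foll b8 ->
9. deliver 1→2:  <2:lead b8 ->

0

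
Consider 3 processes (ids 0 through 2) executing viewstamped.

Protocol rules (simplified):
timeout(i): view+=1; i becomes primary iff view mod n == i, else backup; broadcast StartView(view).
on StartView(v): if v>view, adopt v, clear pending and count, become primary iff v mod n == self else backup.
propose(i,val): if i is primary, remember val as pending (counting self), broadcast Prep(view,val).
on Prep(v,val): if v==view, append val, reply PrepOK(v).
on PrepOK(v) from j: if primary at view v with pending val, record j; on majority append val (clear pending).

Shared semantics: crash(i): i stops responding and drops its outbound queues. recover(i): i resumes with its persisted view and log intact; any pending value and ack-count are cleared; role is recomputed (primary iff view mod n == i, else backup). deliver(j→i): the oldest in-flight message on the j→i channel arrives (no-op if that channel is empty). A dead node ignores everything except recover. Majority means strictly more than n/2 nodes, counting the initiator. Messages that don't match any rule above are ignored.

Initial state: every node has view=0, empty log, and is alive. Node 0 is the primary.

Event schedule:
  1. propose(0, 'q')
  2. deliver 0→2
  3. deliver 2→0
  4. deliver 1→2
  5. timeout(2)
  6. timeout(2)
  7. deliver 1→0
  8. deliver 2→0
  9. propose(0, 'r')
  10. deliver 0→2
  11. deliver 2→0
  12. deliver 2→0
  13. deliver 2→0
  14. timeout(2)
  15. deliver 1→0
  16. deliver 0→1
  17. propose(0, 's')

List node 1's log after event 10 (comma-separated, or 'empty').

[1] propose(0,'q') → ∅
[2] deliver 0→2 → N2(back v0 [q])
[3] deliver 2→0 → N0(prim v0 [q])
[4] deliver 1→2 → ∅
[5] timeout(2) → N2(back v1 [q])
[6] timeout(2) → N2(prim v2 [q])
[7] deliver 1→0 → ∅
[8] deliver 2→0 → N0(back v1 [q])
[9] propose(0,'r') → ∅
[10] deliver 0→2 → ∅

empty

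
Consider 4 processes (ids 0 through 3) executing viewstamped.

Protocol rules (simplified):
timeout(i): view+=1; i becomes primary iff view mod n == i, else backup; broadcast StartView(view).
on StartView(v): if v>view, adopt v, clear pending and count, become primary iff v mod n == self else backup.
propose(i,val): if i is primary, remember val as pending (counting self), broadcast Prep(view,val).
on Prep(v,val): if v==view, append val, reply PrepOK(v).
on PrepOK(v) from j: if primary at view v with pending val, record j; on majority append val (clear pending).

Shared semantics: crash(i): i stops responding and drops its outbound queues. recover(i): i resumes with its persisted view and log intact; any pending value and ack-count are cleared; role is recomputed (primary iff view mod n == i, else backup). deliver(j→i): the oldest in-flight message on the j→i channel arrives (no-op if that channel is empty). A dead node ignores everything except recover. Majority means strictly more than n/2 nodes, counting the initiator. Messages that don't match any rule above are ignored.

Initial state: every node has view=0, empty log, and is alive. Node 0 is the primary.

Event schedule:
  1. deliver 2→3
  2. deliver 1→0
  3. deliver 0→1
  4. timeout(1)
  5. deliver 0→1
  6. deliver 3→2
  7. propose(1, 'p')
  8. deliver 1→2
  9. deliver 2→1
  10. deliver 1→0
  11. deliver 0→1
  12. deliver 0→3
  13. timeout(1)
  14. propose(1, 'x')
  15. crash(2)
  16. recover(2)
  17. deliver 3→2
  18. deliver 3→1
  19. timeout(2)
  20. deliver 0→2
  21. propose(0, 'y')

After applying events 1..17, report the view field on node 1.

1. deliver 2→3:  nop
2. deliver 1→0:  nop
3. deliver 0→1:  nop
4. timeout(1):  <1:prim v1 ->
5. deliver 0→1:  nop
6. deliver 3→2:  nop
7. propose(1,'p'):  nop
8. deliver 1→2:  <2:back v1 ->
9. deliver 2→1:  nop
10. deliver 1→0:  <0:back v1 ->
11. deliver 0→1:  nop
12. deliver 0→3:  nop
13. timeout(1):  <1:back v2 ->
14. propose(1,'x'):  nop
15. crash(2):  <2:✗back v1 ->
16. recover(2):  <2:back v1 ->
17. deliver 3→2:  nop

2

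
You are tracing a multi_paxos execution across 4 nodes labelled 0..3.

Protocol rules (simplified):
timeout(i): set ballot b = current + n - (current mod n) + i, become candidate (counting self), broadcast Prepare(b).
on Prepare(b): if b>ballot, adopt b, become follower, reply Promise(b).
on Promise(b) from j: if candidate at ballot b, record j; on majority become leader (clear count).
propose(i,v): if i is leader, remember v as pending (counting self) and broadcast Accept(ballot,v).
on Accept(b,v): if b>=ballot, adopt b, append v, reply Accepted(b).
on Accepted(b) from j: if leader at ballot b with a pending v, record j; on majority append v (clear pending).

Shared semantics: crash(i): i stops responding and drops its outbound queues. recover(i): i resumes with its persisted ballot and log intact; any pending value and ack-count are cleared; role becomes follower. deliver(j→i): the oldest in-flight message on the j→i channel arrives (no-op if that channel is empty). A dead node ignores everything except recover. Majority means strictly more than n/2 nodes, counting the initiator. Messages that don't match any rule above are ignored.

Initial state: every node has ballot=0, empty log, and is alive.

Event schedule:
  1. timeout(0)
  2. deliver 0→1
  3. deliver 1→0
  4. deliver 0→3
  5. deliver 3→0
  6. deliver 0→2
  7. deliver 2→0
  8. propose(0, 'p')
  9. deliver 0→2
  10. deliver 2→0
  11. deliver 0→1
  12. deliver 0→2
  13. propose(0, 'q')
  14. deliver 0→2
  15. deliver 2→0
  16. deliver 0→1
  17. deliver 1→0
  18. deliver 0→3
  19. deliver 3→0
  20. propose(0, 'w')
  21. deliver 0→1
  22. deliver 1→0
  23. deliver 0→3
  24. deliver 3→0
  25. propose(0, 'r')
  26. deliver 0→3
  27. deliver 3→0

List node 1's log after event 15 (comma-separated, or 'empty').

step 1 timeout(0): 0={cand,b=4,log=-}
step 2 deliver 0→1: 1={foll,b=4,log=-}
step 3 deliver 1→0: —
step 4 deliver 0→3: 3={foll,b=4,log=-}
step 5 deliver 3→0: 0={lead,b=4,log=-}
step 6 deliver 0→2: 2={foll,b=4,log=-}
step 7 deliver 2→0: —
step 8 propose(0,'p'): —
step 9 deliver 0→2: 2={foll,b=4,log=p}
step 10 deliver 2→0: —
step 11 deliver 0→1: 1={foll,b=4,log=p}
step 12 deliver 0→2: —
step 13 propose(0,'q'): —
step 14 deliver 0→2: 2={foll,b=4,log=p,q}
step 15 deliver 2→0: —

p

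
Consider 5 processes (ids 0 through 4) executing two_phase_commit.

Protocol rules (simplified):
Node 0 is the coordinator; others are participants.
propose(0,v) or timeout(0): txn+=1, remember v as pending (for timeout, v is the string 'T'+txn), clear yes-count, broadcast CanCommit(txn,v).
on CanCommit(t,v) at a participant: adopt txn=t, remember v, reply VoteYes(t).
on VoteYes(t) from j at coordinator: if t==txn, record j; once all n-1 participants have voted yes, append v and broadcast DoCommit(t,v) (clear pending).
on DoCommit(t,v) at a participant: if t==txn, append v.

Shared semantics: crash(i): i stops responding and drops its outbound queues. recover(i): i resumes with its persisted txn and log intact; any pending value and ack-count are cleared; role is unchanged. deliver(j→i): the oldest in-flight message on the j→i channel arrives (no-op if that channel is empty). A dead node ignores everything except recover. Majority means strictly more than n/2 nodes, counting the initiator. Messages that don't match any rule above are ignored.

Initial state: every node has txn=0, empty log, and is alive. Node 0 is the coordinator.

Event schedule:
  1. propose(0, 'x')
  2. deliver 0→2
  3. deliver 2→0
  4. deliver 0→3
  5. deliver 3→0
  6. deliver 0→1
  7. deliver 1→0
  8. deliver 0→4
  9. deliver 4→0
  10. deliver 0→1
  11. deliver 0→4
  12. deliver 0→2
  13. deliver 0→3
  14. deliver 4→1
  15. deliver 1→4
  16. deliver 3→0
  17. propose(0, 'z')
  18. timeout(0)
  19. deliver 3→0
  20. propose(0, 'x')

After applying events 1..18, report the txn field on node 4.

e1 propose(0,'x'): 0[coor,t=1,-]
e2 deliver 0→2: 2[part,t=1,-]
e3 deliver 2→0: ·
e4 deliver 0→3: 3[part,t=1,-]
e5 deliver 3→0: ·
e6 deliver 0→1: 1[part,t=1,-]
e7 deliver 1→0: ·
e8 deliver 0→4: 4[part,t=1,-]
e9 deliver 4→0: 0[coor,t=1,x]
e10 deliver 0→1: 1[part,t=1,x]
e11 deliver 0→4: 4[part,t=1,x]
e12 deliver 0→2: 2[part,t=1,x]
e13 deliver 0→3: 3[part,t=1,x]
e14 deliver 4→1: ·
e15 deliver 1→4: ·
e16 deliver 3→0: ·
e17 propose(0,'z'): 0[coor,t=2,x]
e18 timeout(0): 0[coor,t=3,x]

1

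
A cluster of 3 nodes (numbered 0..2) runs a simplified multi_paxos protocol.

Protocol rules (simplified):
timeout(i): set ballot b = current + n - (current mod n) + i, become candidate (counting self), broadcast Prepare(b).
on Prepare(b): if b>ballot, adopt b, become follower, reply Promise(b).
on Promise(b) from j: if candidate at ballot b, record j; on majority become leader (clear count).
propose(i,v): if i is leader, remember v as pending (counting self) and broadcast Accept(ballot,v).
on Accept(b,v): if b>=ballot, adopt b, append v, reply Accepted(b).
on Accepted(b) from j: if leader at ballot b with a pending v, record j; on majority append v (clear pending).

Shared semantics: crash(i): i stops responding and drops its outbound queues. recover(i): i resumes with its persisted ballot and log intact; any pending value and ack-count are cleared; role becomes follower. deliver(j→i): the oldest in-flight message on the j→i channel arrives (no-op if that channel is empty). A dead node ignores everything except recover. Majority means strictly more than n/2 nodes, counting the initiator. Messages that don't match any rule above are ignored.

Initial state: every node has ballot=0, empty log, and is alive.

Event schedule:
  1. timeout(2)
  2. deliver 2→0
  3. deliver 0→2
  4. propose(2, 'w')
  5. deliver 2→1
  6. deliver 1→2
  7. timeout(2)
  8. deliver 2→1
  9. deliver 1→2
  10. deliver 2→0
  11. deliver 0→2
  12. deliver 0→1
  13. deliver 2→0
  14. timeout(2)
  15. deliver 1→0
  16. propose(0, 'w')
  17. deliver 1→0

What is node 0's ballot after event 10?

5

after 1 — timeout(2): n2:cand/b5/[-]
after 2 — deliver 2→0: n0:foll/b5/[-]
after 3 — deliver 0→2: n2:lead/b5/[-]
after 4 — propose(2,'w'): ·
after 5 — deliver 2→1: n1:foll/b5/[-]
after 6 — deliver 1→2: ·
after 7 — timeout(2): n2:cand/b8/[-]
after 8 — deliver 2→1: n1:foll/b5/[w]
after 9 — deliver 1→2: ·
after 10 — deliver 2→0: n0:foll/b5/[w]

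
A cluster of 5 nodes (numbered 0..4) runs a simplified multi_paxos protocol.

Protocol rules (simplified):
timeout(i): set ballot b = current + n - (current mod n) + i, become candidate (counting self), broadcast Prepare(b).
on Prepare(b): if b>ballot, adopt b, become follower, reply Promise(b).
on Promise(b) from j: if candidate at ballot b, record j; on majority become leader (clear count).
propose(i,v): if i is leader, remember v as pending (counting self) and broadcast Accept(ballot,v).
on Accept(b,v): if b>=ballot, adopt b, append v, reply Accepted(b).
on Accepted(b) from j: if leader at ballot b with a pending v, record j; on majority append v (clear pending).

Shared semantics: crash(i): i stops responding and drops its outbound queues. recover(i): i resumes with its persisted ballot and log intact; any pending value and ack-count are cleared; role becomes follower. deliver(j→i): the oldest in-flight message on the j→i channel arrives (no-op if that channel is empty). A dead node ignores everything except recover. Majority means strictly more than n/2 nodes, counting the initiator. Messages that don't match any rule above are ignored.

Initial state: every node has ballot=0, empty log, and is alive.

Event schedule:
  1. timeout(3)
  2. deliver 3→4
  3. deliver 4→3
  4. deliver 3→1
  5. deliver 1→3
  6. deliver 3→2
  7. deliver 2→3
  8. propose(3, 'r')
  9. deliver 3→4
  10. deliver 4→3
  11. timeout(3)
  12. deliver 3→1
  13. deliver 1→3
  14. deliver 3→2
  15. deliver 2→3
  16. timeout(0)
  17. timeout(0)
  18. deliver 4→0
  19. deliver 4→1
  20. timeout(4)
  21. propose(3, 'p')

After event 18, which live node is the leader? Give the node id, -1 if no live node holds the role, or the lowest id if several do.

-1

e1 timeout(3): 3[cand,b=8,-]
e2 deliver 3→4: 4[foll,b=8,-]
e3 deliver 4→3: ·
e4 deliver 3→1: 1[foll,b=8,-]
e5 deliver 1→3: 3[lead,b=8,-]
e6 deliver 3→2: 2[foll,b=8,-]
e7 deliver 2→3: ·
e8 propose(3,'r'): ·
e9 deliver 3→4: 4[foll,b=8,r]
e10 deliver 4→3: ·
e11 timeout(3): 3[cand,b=13,-]
e12 deliver 3→1: 1[foll,b=8,r]
e13 deliver 1→3: ·
e14 deliver 3→2: 2[foll,b=8,r]
e15 deliver 2→3: ·
e16 timeout(0): 0[cand,b=5,-]
e17 timeout(0): 0[cand,b=10,-]
e18 deliver 4→0: ·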